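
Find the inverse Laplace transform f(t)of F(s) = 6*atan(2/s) 6*sin(2*t)/t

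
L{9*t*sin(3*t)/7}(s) 54*s/(7*(s^2 + 9)^2)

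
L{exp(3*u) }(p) 1/(p - 3) 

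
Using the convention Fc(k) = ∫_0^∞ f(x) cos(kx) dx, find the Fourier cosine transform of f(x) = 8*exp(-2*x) 16/(k^2 + 4) 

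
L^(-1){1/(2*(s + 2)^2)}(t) t*exp(-2*t)/2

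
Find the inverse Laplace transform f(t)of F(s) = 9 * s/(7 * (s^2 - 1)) 9 * cosh(t)/7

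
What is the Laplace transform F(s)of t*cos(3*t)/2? (s^2 - 9)/(2*(s^2 + 9)^2)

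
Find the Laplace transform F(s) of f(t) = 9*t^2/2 9/s^3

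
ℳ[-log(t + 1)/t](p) pi * csc(pi * p)/(p - 1)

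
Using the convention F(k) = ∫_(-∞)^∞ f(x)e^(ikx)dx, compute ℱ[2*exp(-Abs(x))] 4/(k^2+1)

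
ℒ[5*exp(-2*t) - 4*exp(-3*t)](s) 5/(s + 2) - 4/(s + 3) 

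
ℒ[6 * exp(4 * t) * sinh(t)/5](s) 6/(5 * ((s - 4)^2 - 1))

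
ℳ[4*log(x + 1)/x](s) -4*pi*csc(pi*s)/(s - 1)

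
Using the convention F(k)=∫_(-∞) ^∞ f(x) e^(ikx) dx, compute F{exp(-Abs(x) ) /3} 2/(3 * (k^2 + 1) ) 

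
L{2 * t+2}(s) 2/s^2+2/s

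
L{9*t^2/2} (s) 9/s^3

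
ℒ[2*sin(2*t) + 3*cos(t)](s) 4/(s^2 + 4) + 3*s/(s^2 + 1)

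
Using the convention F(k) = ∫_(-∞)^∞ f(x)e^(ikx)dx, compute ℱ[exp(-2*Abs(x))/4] 1/(k^2 + 4)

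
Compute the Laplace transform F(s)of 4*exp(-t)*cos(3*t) 4*(s + 1)/((s + 1)^2 + 9)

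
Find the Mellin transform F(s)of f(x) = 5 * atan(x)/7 -5 * pi * sec(pi * s/2)/(14 * s)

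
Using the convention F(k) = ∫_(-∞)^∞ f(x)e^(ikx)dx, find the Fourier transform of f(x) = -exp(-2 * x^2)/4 -sqrt(2) * sqrt(pi) * exp(-k^2/8)/8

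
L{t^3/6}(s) s^(-4)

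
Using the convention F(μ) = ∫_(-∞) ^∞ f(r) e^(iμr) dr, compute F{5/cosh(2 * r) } 5 * pi/(2 * cosh(pi * μ/4) ) 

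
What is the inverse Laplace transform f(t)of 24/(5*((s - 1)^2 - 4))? 12*exp(t)*sinh(2*t)/5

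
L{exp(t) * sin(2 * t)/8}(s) 1/(4 * ((s - 1)^2 + 4))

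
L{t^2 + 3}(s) 2/s^3 + 3/s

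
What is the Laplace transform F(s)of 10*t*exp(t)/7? 10/(7*(s - 1)^2)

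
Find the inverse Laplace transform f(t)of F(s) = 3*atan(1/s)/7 3*sin(t)/(7*t)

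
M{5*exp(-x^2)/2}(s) 5*gamma(s/2)/4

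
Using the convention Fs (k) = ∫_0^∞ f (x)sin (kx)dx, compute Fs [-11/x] -11 * pi/2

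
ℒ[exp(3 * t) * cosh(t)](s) (s - 3)/((s - 3)^2 - 1)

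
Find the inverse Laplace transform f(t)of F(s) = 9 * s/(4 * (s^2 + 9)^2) 3 * t * sin(3 * t)/8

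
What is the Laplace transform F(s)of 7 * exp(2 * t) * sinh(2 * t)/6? 7/(3 * s * (s - 4))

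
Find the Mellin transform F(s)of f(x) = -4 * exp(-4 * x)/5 -2^(2 - 2 * s) * gamma(s)/5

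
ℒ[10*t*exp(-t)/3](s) 10/(3*(s + 1)^2)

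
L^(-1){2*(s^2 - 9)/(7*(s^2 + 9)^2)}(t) 2*t*cos(3*t)/7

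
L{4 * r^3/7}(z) 24/(7 * z^4)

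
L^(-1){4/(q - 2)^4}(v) 2*v^3*exp(2*v)/3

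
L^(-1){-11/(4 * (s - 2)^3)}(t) -11 * t^2 * exp(2 * t)/8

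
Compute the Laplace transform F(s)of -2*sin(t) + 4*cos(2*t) 4*s/(s^2 + 4)-2/(s^2 + 1)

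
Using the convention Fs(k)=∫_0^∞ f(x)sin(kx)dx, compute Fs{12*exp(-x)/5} 12*k/(5*(k^2 + 1))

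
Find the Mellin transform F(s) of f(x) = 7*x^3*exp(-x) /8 7*gamma(s + 3) /8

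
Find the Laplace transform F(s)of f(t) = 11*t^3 66/s^4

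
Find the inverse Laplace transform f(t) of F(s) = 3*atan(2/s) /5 3*sin(2*t) /(5*t) 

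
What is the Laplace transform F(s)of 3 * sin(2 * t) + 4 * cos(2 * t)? 6/(s^2 + 4) + 4 * s/(s^2 + 4)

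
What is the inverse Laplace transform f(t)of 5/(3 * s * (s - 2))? 5 * exp(t) * sinh(t)/3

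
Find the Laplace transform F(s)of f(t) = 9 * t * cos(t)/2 9 * (s^2 - 1)/(2 * (s^2 + 1)^2)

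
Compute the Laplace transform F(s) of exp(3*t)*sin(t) 1/((s - 3) ^2 + 1) 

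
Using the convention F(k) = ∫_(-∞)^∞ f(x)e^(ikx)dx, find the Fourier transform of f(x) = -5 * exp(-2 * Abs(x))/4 -5/(k^2+4)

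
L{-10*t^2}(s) -20/s^3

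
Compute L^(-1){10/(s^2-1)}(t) 10*sinh(t)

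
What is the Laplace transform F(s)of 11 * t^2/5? 22/(5 * s^3)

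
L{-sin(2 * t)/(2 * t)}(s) -atan(2/s)/2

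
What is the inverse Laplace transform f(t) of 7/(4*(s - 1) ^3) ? 7*t^2*exp(t) /8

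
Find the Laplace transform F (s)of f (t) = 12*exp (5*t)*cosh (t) 12*(s - 5)/ ( (s - 5)^2 - 1)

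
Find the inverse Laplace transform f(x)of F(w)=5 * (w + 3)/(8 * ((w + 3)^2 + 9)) 5 * exp(-3 * x) * cos(3 * x)/8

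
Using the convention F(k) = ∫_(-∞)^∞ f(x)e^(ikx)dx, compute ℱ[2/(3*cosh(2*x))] pi/(3*cosh(pi*k/4))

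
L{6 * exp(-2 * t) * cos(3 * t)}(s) 6 * (s + 2)/((s + 2)^2 + 9)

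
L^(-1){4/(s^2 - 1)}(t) 4 * sinh(t)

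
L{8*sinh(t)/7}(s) 8/(7*(s^2 - 1))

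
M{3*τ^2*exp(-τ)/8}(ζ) 3*gamma(ζ + 2)/8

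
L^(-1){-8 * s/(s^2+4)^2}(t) -2 * t * sin(2 * t)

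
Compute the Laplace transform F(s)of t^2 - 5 2/s^3 - 5/s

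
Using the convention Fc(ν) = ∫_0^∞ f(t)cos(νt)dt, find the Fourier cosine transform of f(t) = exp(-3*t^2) sqrt(3)*sqrt(pi)*exp(-ν^2/12)/6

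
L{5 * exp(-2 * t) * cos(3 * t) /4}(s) 5 * (s + 2) /(4 * ((s + 2) ^2 + 9) ) 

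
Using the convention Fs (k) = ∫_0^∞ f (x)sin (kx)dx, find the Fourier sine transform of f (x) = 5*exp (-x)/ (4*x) 5*atan (k)/4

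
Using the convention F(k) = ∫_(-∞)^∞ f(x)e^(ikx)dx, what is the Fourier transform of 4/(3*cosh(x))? 4*pi/(3*cosh(pi*k/2))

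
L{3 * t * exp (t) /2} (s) 3/ (2 * (s - 1) ^2) 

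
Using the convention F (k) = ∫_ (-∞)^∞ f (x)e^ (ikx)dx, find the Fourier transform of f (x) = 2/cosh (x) 2*pi/cosh (pi*k/2)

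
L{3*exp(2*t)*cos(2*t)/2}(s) 3*(s - 2)/(2*((s - 2)^2 + 4))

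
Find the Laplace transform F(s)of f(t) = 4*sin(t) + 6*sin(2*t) 12/(s^2 + 4) + 4/(s^2 + 1)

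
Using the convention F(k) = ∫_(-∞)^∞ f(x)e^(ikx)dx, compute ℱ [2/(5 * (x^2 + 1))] 2 * pi * exp(-Abs(k))/5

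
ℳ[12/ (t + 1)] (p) 12*pi*csc (pi*p)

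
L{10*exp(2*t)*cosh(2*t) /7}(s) 10*(s - 2) /(7*s*(s - 4) ) 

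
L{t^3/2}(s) 3/s^4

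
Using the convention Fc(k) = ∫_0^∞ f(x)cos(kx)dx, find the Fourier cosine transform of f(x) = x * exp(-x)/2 (1 - k^2)/(2 * (k^2 + 1)^2)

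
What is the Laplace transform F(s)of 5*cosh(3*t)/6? 5*s/(6*(s^2 - 9))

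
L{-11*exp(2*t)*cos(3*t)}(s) 11*(2 - s)/((s - 2)^2 + 9)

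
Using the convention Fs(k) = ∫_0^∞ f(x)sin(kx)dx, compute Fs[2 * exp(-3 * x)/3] 2 * k/(3 * (k^2 + 9))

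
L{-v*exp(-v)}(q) -1/(q + 1)^2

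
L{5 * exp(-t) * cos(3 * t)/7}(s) 5 * (s + 1)/(7 * ((s + 1)^2 + 9))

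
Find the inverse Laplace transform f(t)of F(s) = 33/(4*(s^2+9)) 11*sin(3*t)/4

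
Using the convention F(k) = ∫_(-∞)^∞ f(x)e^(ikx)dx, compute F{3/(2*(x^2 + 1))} 3*pi*exp(-Abs(k))/2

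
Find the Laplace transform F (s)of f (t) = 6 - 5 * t 6/s - 5/s^2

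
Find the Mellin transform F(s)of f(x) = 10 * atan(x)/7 -5 * pi * sec(pi * s/2)/(7 * s)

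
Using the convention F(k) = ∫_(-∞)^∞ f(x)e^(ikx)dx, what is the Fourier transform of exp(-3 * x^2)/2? sqrt(3) * sqrt(pi) * exp(-k^2/12)/6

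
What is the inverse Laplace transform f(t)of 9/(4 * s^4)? 3 * t^3/8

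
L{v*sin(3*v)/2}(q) 3*q/(q^2 + 9)^2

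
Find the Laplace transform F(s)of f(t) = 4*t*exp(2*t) 4/(s - 2)^2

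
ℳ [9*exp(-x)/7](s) 9*gamma(s)/7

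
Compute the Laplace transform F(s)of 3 3/s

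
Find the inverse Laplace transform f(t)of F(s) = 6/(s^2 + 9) 2 * sin(3 * t)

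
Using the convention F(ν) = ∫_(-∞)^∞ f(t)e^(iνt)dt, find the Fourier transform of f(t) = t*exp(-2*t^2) sqrt(2)*I*sqrt(pi)*ν*exp(-ν^2/8)/8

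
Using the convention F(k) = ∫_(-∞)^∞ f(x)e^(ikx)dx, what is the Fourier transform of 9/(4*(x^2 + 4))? 9*pi*exp(-2*Abs(k))/8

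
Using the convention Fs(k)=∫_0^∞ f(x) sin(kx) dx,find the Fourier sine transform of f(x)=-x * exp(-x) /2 -k/(k^2 + 1) ^2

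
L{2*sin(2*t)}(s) 4/(s^2 + 4)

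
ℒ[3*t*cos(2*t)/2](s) 3*(s^2 - 4)/(2*(s^2+4)^2)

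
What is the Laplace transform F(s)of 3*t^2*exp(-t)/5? 6/(5*(s + 1)^3)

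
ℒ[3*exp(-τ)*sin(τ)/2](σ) 3/(2*((σ + 1)^2 + 1))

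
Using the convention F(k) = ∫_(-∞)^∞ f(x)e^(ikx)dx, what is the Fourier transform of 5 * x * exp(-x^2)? 5 * I * sqrt(pi) * k * exp(-k^2/4)/2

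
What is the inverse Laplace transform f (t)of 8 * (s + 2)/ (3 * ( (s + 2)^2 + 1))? 8 * exp (-2 * t) * cos (t)/3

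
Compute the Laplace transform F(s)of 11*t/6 11/(6*s^2)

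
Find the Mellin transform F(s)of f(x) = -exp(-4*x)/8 -gamma(s)/(8*2^(2*s))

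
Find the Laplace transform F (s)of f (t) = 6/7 6/ (7 * s)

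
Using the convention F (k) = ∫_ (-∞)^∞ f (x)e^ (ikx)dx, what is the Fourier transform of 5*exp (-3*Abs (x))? 30/ (k^2 + 9)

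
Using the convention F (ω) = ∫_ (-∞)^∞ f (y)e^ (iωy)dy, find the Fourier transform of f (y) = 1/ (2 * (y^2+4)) pi * exp (-2 * Abs (ω))/4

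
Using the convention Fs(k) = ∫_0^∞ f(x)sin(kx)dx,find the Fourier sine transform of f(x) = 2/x pi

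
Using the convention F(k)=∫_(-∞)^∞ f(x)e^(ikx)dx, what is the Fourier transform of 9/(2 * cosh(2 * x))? 9 * pi/(4 * cosh(pi * k/4))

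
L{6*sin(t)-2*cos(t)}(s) 6/(s^2 + 1)-2*s/(s^2 + 1)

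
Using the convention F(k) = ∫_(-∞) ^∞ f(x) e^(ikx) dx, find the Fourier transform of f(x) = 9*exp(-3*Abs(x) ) 54/(k^2 + 9) 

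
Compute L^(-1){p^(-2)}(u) u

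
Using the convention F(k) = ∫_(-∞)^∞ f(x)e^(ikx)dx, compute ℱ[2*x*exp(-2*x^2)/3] sqrt(2)*I*sqrt(pi)*k*exp(-k^2/8)/12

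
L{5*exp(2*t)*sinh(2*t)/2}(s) 5/(s*(s - 4))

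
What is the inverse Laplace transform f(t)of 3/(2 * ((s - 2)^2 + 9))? exp(2 * t) * sin(3 * t)/2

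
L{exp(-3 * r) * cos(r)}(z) (z+3)/((z+3)^2+1)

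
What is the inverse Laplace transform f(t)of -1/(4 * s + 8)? -exp(-2 * t)/4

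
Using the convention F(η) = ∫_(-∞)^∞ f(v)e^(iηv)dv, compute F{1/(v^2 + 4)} pi*exp(-2*Abs(η))/2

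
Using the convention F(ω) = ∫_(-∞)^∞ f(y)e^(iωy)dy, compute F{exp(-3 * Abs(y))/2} 3/(ω^2 + 9)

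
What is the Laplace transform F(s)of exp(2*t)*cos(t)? (s - 2)/((s - 2)^2+1)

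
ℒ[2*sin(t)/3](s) 2/(3*(s^2 + 1))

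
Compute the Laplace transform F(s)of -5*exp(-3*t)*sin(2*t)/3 -10/(3*(s + 3)^2 + 12)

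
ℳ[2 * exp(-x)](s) 2 * gamma(s)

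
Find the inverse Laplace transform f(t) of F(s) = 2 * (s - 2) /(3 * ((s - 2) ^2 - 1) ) 2 * exp(2 * t) * cosh(t) /3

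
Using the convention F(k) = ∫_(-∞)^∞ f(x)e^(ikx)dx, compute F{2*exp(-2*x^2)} sqrt(2)*sqrt(pi)*exp(-k^2/8)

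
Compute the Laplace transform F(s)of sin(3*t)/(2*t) atan(3/s)/2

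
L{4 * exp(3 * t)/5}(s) 4/(5 * (s - 3))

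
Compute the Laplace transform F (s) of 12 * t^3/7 72/ (7 * s^4) 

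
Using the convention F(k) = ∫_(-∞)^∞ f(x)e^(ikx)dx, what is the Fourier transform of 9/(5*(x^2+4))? 9*pi*exp(-2*Abs(k))/10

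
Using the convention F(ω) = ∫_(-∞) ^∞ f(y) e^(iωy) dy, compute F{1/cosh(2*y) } pi/(2*cosh(pi*ω/4) ) 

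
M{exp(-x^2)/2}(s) gamma(s/2)/4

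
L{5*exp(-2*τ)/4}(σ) 5/(4*(σ + 2))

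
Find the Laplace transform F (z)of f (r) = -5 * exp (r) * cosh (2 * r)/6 5 * (1 - z)/ (6 * ( (z - 1)^2-4))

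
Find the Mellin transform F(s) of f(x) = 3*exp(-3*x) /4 3^(1 - s)*gamma(s) /4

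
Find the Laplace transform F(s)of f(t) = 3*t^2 6/s^3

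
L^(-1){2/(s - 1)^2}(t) 2*t*exp(t)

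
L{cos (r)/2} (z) z/ (2 * (z^2+1))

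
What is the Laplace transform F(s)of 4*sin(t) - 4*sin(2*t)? 4/(s^2 + 1) - 8/(s^2 + 4)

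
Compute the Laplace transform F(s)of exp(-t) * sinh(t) 1/(s * (s + 2))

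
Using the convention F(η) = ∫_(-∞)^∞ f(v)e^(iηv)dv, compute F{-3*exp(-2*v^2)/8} -3*sqrt(2)*sqrt(pi)*exp(-η^2/8)/16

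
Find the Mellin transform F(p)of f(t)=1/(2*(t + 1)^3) pi*(p - 2)*(p - 1)/(4*sin(pi*p))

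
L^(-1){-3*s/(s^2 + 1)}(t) -3*cos(t)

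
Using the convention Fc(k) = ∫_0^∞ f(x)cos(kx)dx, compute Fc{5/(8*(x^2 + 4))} 5*pi*exp(-2*k)/32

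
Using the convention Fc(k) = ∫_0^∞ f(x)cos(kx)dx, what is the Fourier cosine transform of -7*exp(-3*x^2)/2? -7*sqrt(3)*sqrt(pi)*exp(-k^2/12)/12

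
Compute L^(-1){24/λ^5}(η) η^4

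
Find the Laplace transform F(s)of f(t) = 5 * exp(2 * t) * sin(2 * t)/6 5/(3 * ((s - 2)^2 + 4))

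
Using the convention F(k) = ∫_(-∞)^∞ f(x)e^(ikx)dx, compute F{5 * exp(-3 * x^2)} 5 * sqrt(3) * sqrt(pi) * exp(-k^2/12)/3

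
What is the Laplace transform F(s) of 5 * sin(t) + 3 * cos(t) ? 3 * s/(s^2 + 1) + 5/(s^2 + 1) 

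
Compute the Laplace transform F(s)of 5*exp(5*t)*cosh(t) 5*(s - 5)/((s - 5)^2 - 1)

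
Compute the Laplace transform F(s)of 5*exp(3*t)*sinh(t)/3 5/(3*((s - 3)^2 - 1))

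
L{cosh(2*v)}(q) q/(q^2 - 4)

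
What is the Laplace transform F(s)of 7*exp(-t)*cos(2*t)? 7*(s + 1)/((s + 1)^2 + 4)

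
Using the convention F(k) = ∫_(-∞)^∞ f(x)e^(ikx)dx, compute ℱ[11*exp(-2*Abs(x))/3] 44/(3*(k^2 + 4))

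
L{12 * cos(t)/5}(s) 12 * s/(5 * (s^2 + 1))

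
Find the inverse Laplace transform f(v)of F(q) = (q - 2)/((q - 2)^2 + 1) exp(2*v)*cos(v)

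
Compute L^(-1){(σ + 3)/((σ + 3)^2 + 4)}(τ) exp(-3*τ)*cos(2*τ)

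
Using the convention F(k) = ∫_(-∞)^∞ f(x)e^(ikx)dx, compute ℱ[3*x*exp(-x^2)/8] 3*I*sqrt(pi)*k*exp(-k^2/4)/16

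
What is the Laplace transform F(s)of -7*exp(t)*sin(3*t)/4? -21/(4*(s - 1)^2 + 36)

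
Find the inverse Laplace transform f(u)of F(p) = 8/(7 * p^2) 8 * u/7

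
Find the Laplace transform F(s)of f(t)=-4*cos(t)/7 -4*s/(7*s^2 + 7)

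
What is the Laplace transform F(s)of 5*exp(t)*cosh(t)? 5*(s - 1)/(s*(s - 2))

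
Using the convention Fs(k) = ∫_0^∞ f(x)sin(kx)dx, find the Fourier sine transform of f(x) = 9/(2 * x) 9 * pi/4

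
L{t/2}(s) 1/(2*s^2) 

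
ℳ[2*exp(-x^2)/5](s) gamma(s/2)/5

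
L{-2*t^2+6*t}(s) 6/s^2 - 4/s^3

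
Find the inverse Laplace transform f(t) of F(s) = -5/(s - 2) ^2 -5*t*exp(2*t) 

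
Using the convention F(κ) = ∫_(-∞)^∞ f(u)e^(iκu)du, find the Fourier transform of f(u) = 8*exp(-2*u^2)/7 4*sqrt(2)*sqrt(pi)*exp(-κ^2/8)/7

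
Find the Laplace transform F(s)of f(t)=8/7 8/(7*s)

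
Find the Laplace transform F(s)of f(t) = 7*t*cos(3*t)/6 7*(s^2 - 9)/(6*(s^2 + 9)^2)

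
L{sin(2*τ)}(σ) 2/(σ^2 + 4)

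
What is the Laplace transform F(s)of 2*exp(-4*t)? 2/(s + 4)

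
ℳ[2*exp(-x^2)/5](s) gamma(s/2)/5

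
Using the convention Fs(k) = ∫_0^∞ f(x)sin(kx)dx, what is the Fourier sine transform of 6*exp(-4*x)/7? 6*k/(7*(k^2 + 16))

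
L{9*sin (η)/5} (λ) 9/ (5*(λ^2 + 1))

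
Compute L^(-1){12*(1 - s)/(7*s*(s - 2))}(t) -12*exp(t)*cosh(t)/7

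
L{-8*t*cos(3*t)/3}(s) 8*(9 - s^2)/(3*(s^2 + 9)^2)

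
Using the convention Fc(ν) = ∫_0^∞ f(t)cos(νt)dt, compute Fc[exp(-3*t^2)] sqrt(3)*sqrt(pi)*exp(-ν^2/12)/6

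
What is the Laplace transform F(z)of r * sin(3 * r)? 6 * z/(z^2 + 9)^2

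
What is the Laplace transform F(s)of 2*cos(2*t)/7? 2*s/(7*(s^2 + 4))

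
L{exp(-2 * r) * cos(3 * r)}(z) (z+2)/((z+2)^2+9)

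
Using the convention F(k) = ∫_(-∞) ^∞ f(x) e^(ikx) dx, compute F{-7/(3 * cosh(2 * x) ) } -7 * pi/(6 * cosh(pi * k/4) ) 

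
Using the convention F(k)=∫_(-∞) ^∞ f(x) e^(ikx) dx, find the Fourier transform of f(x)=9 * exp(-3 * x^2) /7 3 * sqrt(3) * sqrt(pi) * exp(-k^2/12) /7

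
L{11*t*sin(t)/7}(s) 22*s/(7*(s^2 + 1)^2)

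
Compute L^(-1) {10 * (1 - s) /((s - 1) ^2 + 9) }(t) -10 * exp(t) * cos(3 * t) 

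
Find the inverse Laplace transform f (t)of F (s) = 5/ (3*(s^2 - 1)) 5*sinh (t)/3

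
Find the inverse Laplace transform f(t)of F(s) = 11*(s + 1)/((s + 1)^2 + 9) 11*exp(-t)*cos(3*t)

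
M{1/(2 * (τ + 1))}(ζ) pi * csc(pi * ζ)/2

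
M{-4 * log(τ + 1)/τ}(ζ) 4 * pi * csc(pi * ζ)/(ζ - 1)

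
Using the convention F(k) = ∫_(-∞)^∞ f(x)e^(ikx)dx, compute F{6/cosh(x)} 6*pi/cosh(pi*k/2)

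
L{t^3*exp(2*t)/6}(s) (s - 2)^(-4)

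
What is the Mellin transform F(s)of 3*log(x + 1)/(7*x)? -3*pi*csc(pi*s)/(7*s - 7)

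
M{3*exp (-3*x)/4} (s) 3^ (1 - s)*gamma (s)/4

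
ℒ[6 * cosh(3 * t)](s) 6 * s/(s^2 - 9)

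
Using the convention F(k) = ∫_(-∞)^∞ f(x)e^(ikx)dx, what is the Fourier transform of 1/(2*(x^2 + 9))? pi*exp(-3*Abs(k))/6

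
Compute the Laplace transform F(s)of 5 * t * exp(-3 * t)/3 5/(3 * (s + 3)^2)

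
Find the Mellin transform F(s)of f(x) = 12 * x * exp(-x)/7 12 * gamma(s + 1)/7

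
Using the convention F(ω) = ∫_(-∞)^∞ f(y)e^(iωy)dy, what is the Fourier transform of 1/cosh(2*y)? pi/(2*cosh(pi*ω/4))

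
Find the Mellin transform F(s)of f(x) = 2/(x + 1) 2*pi*csc(pi*s)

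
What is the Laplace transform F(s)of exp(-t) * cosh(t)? (s + 1)/(s * (s + 2))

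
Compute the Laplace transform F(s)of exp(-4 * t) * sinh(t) 1/((s + 4)^2 - 1)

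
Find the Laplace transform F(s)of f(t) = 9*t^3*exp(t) 54/(s - 1)^4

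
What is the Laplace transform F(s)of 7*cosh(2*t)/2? 7*s/(2*(s^2 - 4))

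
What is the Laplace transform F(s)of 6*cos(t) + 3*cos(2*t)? 6*s/(s^2 + 1) + 3*s/(s^2 + 4)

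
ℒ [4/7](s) 4/(7*s)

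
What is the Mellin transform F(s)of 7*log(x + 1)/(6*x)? -7*pi*csc(pi*s)/(6*s - 6)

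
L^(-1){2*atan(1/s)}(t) 2*sin(t)/t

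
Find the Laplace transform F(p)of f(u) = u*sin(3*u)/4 3*p/(2*(p^2 + 9)^2)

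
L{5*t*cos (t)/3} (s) 5*(s^2 - 1)/ (3*(s^2+1)^2)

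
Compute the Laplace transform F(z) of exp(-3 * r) 1/(z + 3) 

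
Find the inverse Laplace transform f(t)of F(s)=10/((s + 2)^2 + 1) 10*exp(-2*t)*sin(t)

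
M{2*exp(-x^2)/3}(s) gamma(s/2)/3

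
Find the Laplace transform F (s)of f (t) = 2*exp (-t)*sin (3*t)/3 2/ ( (s + 1)^2 + 9)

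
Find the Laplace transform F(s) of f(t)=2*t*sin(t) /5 4*s/(5*(s^2 + 1) ^2) 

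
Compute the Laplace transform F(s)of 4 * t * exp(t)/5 4/(5 * (s - 1)^2)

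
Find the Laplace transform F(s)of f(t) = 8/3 8/(3*s)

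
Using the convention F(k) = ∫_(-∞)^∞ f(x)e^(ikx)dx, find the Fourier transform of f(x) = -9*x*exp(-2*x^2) -9*sqrt(2)*I*sqrt(pi)*k*exp(-k^2/8)/8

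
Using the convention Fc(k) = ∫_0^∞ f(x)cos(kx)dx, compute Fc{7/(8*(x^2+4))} 7*pi*exp(-2*k)/32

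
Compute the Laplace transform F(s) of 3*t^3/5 18/(5*s^4) 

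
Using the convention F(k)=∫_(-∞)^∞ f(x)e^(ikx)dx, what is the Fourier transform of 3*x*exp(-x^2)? 3*I*sqrt(pi)*k*exp(-k^2/4)/2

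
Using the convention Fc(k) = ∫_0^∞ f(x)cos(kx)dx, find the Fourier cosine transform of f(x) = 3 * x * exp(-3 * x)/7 3 * (9 - k^2)/(7 * (k^2+9)^2)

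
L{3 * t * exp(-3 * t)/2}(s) 3/(2 * (s + 3)^2)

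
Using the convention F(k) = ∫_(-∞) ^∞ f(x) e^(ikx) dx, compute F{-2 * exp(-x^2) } -2 * sqrt(pi) * exp(-k^2/4) 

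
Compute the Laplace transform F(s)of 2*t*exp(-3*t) 2/(s + 3)^2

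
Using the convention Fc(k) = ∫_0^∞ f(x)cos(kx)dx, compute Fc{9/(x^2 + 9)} 3 * pi * exp(-3 * k)/2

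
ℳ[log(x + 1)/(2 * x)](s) -pi * csc(pi * s)/(2 * s - 2)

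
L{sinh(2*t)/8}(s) 1/(4*(s^2 - 4))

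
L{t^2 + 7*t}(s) 7/s^2 + 2/s^3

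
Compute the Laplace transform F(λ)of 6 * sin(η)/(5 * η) 6 * atan(1/λ)/5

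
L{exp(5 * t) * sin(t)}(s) 1/((s - 5)^2 + 1)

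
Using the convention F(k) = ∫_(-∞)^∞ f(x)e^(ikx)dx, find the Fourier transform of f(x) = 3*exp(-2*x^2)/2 3*sqrt(2)*sqrt(pi)*exp(-k^2/8)/4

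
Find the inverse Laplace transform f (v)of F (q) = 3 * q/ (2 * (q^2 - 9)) 3 * cosh (3 * v)/2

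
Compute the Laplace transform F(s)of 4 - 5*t 4/s - 5/s^2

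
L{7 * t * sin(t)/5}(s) 14 * s/(5 * (s^2 + 1)^2)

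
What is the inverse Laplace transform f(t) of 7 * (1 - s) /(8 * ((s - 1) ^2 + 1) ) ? -7 * exp(t) * cos(t) /8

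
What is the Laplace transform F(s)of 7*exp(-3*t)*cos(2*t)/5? 7*(s + 3)/(5*((s + 3)^2 + 4))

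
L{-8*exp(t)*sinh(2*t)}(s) -16/((s - 1)^2 - 4)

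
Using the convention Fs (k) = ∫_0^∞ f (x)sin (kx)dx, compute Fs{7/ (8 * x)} 7 * pi/16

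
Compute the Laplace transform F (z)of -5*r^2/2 -5/z^3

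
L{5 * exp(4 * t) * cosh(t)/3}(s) 5 * (s - 4)/(3 * ((s - 4)^2 - 1))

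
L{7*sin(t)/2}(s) 7/(2*(s^2+1))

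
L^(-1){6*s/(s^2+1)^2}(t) 3*t*sin(t)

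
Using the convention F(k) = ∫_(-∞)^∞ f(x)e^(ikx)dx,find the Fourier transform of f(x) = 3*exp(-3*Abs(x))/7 18/(7*(k^2 + 9))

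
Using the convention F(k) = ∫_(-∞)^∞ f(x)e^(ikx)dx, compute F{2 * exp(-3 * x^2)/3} 2 * sqrt(3) * sqrt(pi) * exp(-k^2/12)/9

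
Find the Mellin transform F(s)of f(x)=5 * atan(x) -5 * pi * sec(pi * s/2)/(2 * s)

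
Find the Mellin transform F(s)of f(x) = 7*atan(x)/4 -7*pi*sec(pi*s/2)/(8*s)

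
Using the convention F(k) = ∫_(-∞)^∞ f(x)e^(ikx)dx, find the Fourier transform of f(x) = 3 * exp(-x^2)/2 3 * sqrt(pi) * exp(-k^2/4)/2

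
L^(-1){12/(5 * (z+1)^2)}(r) 12 * r * exp(-r)/5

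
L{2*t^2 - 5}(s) 4/s^3 - 5/s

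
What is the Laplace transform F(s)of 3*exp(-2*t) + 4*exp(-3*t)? 4/(s + 3) + 3/(s + 2)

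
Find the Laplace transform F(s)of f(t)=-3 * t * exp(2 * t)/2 -3/(2 * (s - 2)^2)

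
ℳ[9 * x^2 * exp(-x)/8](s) 9 * gamma(s + 2)/8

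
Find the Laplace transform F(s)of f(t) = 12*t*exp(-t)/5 12/(5*(s+1)^2)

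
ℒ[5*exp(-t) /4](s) 5/(4*(s + 1) ) 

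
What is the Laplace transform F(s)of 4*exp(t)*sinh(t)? 4/(s*(s - 2))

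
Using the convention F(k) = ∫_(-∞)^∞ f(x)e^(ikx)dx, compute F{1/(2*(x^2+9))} pi*exp(-3*Abs(k))/6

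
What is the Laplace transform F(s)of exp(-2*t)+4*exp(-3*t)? 1/(s+2)+4/(s+3)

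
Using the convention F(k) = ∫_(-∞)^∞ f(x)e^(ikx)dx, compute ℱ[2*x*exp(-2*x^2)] sqrt(2)*I*sqrt(pi)*k*exp(-k^2/8)/4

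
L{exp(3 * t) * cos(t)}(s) (s - 3)/((s - 3)^2 + 1)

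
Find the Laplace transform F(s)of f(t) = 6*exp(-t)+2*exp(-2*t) 6/(s+1)+2/(s+2)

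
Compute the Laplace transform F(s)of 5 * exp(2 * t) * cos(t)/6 5 * (s - 2)/(6 * ((s - 2)^2 + 1))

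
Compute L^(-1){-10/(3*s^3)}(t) -5*t^2/3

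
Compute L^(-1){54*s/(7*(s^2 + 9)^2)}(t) 9*t*sin(3*t)/7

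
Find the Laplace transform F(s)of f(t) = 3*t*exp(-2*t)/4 3/(4*(s + 2)^2)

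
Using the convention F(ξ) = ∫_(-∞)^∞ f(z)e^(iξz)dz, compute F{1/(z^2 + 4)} pi*exp(-2*Abs(ξ))/2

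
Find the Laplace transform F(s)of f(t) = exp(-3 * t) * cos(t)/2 (s + 3)/(2 * ((s + 3)^2 + 1))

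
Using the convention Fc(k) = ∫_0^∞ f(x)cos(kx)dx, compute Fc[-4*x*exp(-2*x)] 4*(k^2 - 4)/(k^2 + 4)^2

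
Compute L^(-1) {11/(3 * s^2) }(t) 11 * t/3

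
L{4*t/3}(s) 4/(3*s^2)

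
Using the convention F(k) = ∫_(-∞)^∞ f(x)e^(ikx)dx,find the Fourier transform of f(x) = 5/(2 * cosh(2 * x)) 5 * pi/(4 * cosh(pi * k/4))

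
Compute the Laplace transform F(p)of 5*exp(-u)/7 5/(7*(p + 1))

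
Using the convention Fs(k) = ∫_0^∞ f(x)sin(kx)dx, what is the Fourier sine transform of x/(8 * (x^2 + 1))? pi * exp(-k)/16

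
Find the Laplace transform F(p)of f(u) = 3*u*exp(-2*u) 3/(p + 2)^2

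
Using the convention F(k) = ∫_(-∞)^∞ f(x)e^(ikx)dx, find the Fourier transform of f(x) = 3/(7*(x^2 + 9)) pi*exp(-3*Abs(k))/7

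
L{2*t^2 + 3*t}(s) 3/s^2 + 4/s^3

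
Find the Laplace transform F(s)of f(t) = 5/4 5/(4 * s)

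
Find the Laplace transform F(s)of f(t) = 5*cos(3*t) 5*s/(s^2 + 9)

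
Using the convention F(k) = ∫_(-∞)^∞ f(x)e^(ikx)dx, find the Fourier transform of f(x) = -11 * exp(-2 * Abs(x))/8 -11/(2 * k^2+8)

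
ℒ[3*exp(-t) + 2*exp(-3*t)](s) 3/(s + 1) + 2/(s + 3)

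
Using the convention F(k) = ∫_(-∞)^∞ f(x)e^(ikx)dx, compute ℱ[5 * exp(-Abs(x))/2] 5/(k^2 + 1)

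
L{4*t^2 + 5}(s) 5/s + 8/s^3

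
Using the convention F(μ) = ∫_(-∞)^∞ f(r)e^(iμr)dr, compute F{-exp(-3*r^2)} -sqrt(3)*sqrt(pi)*exp(-μ^2/12)/3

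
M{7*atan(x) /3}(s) -7*pi*sec(pi*s/2) /(6*s) 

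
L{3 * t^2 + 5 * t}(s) 6/s^3 + 5/s^2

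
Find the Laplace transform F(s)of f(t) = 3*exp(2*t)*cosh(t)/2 3*(s - 2)/(2*((s - 2)^2-1))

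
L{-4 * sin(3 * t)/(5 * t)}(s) -4 * atan(3/s)/5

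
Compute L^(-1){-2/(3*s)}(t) -2/3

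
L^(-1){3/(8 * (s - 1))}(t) 3 * exp(t)/8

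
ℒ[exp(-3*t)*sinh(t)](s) 1/((s + 3)^2-1)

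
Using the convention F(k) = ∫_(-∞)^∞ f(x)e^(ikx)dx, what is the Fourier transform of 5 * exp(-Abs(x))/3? 10/(3 * (k^2 + 1))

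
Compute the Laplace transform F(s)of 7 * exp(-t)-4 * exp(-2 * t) 7/(s + 1)-4/(s + 2)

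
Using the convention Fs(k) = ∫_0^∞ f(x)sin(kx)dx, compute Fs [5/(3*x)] 5*pi/6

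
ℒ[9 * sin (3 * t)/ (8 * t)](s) 9 * atan (3/s)/8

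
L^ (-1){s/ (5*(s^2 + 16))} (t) cos (4*t)/5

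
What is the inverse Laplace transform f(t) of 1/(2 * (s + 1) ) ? exp(-t) /2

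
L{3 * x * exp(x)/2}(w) 3/(2 * (w - 1)^2)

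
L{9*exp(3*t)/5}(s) 9/(5*(s - 3))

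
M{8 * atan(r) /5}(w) -4 * pi * sec(pi * w/2) /(5 * w) 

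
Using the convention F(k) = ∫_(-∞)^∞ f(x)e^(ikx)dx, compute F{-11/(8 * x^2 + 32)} -11 * pi * exp(-2 * Abs(k))/16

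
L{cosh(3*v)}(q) q/(q^2 - 9)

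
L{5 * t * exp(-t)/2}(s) 5/(2 * (s + 1)^2)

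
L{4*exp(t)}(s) 4/(s - 1)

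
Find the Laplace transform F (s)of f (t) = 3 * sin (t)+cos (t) s/ (s^2+1)+3/ (s^2+1)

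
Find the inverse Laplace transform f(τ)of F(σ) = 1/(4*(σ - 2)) exp(2*τ)/4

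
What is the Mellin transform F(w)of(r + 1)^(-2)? (-pi*w + pi)/sin(pi*w)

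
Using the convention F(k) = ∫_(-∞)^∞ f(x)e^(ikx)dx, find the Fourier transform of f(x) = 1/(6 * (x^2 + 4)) pi * exp(-2 * Abs(k))/12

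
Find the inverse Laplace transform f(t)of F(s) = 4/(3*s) 4/3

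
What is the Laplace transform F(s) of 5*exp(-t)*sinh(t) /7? 5/(7*s*(s+2) ) 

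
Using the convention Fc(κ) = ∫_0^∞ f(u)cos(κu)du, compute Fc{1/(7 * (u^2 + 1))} pi * exp(-κ)/14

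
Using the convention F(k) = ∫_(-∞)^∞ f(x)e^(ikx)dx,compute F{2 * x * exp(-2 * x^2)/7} sqrt(2) * I * sqrt(pi) * k * exp(-k^2/8)/28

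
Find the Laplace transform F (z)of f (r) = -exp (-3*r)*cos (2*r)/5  (-z - 3)/ (5*( (z + 3)^2 + 4))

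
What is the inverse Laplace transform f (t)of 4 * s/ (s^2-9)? 4 * cosh (3 * t)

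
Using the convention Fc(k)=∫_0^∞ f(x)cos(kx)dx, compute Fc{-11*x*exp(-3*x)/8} 11*(k^2-9)/(8*(k^2 + 9)^2)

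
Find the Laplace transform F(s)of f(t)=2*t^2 4/s^3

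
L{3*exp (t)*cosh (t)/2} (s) 3*(s - 1)/ (2*s*(s - 2))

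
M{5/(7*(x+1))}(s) 5*pi*csc(pi*s)/7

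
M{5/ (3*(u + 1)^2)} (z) -5*pi*(z - 1)/ (3*sin (pi*z))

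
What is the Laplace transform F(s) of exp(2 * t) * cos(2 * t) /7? (s - 2) /(7 * ((s - 2) ^2 + 4) ) 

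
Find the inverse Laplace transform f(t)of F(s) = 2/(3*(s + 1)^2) 2*t*exp(-t)/3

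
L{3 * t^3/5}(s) 18/(5 * s^4)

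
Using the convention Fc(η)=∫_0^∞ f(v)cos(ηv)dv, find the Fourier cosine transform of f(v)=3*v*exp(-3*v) 3*(9 - η^2)/(η^2 + 9)^2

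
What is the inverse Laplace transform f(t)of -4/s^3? -2*t^2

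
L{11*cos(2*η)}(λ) 11*λ/(λ^2 + 4)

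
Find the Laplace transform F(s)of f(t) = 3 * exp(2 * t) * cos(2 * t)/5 3 * (s - 2)/(5 * ((s - 2)^2 + 4))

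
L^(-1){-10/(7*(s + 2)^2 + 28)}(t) -5*exp(-2*t)*sin(2*t)/7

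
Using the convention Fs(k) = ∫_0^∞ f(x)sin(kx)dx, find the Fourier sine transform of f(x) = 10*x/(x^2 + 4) 5*pi*exp(-2*k)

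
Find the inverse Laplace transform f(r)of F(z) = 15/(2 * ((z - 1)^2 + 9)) 5 * exp(r) * sin(3 * r)/2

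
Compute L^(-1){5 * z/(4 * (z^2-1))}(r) 5 * cosh(r)/4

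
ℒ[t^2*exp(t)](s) 2/(s - 1)^3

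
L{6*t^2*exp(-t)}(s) 12/(s + 1)^3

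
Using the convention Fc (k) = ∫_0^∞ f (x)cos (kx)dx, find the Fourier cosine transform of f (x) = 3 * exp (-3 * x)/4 9/ (4 * (k^2 + 9))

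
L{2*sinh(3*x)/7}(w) 6/(7*(w^2 - 9))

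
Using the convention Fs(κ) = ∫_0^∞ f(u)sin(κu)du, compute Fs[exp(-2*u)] κ/(κ^2+4)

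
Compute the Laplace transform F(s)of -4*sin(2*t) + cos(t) s/(s^2 + 1) - 8/(s^2 + 4)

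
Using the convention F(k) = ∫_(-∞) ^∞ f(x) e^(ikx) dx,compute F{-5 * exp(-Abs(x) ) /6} -5/(3 * k^2 + 3) 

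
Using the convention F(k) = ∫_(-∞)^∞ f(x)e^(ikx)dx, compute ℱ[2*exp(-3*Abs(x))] 12/(k^2+9)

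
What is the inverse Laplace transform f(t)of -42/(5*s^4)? -7*t^3/5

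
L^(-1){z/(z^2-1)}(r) cosh(r)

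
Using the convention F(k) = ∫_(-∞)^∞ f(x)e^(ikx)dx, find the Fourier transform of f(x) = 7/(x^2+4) 7 * pi * exp(-2 * Abs(k))/2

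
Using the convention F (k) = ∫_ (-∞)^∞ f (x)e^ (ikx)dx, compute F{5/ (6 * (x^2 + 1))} 5 * pi * exp (-Abs (k))/6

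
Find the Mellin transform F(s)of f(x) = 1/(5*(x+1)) pi*csc(pi*s)/5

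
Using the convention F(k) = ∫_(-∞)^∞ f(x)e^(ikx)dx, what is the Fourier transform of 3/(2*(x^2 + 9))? pi*exp(-3*Abs(k))/2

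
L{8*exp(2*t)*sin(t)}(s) 8/((s - 2)^2 + 1)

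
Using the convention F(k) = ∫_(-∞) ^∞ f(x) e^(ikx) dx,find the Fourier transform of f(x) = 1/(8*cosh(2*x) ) pi/(16*cosh(pi*k/4) ) 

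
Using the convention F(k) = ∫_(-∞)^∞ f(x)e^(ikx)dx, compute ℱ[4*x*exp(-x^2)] 2*I*sqrt(pi)*k*exp(-k^2/4)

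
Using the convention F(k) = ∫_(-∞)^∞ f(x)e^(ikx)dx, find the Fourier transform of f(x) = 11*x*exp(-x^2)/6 11*I*sqrt(pi)*k*exp(-k^2/4)/12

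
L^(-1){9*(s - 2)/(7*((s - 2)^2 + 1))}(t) 9*exp(2*t)*cos(t)/7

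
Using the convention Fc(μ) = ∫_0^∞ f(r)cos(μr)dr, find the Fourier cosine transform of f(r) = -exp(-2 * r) -2/(μ^2 + 4)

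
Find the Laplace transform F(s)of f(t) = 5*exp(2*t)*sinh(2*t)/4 5/(2*s*(s - 4))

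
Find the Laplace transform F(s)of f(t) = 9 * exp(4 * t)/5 9/(5 * (s - 4))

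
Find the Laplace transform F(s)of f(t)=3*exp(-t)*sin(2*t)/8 3/(4*((s + 1)^2 + 4))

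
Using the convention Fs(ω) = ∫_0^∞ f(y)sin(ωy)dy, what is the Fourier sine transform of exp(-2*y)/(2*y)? atan(ω/2)/2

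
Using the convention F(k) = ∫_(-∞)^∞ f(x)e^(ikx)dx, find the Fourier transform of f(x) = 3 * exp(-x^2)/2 3 * sqrt(pi) * exp(-k^2/4)/2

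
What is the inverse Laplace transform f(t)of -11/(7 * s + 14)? -11 * exp(-2 * t)/7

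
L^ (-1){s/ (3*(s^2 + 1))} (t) cos (t)/3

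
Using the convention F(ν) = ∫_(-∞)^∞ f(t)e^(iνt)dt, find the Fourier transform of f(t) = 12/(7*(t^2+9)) 4*pi*exp(-3*Abs(ν))/7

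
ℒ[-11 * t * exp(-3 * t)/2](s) -11/(2 * (s + 3)^2)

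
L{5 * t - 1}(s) 5/s^2 - 1/s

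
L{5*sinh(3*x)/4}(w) 15/(4*(w^2 - 9))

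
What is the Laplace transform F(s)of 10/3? 10/(3 * s)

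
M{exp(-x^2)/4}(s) gamma(s/2)/8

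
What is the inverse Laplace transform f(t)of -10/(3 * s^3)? -5 * t^2/3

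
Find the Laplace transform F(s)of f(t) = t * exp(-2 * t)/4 1/(4 * (s + 2)^2)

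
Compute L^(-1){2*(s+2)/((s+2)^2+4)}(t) 2*exp(-2*t)*cos(2*t)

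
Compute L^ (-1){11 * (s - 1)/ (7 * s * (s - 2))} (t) 11 * exp (t) * cosh (t)/7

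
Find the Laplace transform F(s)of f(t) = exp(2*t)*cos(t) (s - 2)/((s - 2)^2 + 1)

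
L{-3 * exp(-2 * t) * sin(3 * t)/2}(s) -9/(2 * (s + 2)^2 + 18)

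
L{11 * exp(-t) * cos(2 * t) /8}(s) 11 * (s + 1) /(8 * ((s + 1) ^2 + 4) ) 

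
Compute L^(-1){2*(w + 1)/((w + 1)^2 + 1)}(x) 2*exp(-x)*cos(x)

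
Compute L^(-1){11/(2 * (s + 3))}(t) 11 * exp(-3 * t)/2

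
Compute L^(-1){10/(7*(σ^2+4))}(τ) 5*sin(2*τ)/7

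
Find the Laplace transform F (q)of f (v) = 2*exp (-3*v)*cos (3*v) 2*(q + 3)/ ( (q + 3)^2 + 9)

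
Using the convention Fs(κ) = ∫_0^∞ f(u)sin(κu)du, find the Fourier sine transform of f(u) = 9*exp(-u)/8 9*κ/(8*(κ^2 + 1))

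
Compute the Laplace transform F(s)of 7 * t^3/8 21/(4 * s^4)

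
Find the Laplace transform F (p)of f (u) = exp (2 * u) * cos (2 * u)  (p - 2)/ ( (p - 2)^2 + 4)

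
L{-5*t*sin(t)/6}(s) -5*s/(3*(s^2 + 1)^2)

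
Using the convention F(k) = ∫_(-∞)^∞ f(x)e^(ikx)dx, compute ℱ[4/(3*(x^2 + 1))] 4*pi*exp(-Abs(k))/3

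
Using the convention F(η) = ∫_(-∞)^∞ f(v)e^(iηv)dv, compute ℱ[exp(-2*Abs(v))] 4/(η^2 + 4)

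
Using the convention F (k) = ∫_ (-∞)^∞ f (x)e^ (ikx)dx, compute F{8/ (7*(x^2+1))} 8*pi*exp (-Abs (k))/7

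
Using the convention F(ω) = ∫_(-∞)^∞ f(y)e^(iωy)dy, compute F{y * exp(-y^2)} I * sqrt(pi) * ω * exp(-ω^2/4)/2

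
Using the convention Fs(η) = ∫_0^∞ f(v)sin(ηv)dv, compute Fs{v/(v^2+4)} pi * exp(-2 * η)/2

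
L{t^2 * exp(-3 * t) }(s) 2/(s+3) ^3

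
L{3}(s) 3/s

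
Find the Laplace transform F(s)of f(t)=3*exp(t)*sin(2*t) 6/((s - 1)^2 + 4)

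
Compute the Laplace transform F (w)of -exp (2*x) -1/ (w - 2)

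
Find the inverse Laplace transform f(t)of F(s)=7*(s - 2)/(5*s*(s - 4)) 7*exp(2*t)*cosh(2*t)/5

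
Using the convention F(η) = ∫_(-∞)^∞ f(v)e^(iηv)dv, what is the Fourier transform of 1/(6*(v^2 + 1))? pi*exp(-Abs(η))/6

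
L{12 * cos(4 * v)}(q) 12 * q/(q^2 + 16)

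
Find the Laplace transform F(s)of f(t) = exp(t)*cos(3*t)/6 (s - 1)/(6*((s - 1)^2 + 9))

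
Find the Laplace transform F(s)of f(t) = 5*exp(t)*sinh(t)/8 5/(8*s*(s - 2))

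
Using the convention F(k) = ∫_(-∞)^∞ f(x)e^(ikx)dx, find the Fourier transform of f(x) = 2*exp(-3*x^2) 2*sqrt(3)*sqrt(pi)*exp(-k^2/12)/3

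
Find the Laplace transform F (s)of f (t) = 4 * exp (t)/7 4/ (7 * (s - 1))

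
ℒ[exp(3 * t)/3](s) 1/(3 * (s - 3))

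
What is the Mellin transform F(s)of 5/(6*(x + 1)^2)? -5*pi*(s - 1)/(6*sin(pi*s))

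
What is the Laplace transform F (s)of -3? -3/s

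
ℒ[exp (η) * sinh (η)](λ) 1/ (λ * (λ - 2))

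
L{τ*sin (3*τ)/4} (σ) 3*σ/ (2*(σ^2 + 9)^2)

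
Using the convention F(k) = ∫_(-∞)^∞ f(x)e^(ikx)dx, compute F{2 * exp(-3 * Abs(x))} 12/(k^2 + 9)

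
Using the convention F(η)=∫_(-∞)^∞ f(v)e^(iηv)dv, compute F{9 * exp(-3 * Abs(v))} 54/(η^2 + 9)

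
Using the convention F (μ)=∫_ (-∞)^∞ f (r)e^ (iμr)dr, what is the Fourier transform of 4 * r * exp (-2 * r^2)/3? sqrt (2) * I * sqrt (pi) * μ * exp (-μ^2/8)/6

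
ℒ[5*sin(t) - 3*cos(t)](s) 5/(s^2 + 1) - 3*s/(s^2 + 1)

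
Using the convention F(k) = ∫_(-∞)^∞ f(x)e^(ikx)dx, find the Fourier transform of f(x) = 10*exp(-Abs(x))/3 20/(3*(k^2 + 1))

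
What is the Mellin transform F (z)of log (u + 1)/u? -pi*csc (pi*z)/ (z - 1)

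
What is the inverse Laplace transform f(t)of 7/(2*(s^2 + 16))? 7*sin(4*t)/8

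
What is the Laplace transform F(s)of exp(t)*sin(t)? 1/((s - 1)^2 + 1)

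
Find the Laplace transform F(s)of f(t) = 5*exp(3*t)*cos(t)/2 5*(s - 3)/(2*((s - 3)^2 + 1))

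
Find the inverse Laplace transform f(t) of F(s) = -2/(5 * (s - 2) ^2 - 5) -2 * exp(2 * t) * sinh(t) /5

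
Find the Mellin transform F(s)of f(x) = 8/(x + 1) 8*pi*csc(pi*s)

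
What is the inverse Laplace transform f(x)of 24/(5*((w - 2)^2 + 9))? 8*exp(2*x)*sin(3*x)/5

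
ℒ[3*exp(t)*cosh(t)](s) 3*(s - 1)/(s*(s - 2))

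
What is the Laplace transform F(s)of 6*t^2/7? 12/(7*s^3)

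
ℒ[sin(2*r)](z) 2/(z^2+4)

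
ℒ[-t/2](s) -1/(2 * s^2)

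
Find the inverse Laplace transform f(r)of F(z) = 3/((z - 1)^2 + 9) exp(r)*sin(3*r)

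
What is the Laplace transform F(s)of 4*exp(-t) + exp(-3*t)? 1/(s + 3) + 4/(s + 1)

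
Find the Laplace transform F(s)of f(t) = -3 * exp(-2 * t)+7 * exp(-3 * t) 7/(s+3) - 3/(s+2)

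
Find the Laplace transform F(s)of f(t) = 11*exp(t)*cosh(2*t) 11*(s - 1)/((s - 1)^2 - 4)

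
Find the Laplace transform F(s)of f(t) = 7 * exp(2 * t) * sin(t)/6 7/(6 * ((s - 2)^2 + 1))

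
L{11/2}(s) 11/(2 * s)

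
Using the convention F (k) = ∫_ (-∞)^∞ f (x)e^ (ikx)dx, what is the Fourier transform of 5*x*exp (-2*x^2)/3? 5*sqrt (2)*I*sqrt (pi)*k*exp (-k^2/8)/24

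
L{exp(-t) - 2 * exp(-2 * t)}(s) 1/(s + 1) - 2/(s + 2)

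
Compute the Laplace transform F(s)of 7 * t 7/s^2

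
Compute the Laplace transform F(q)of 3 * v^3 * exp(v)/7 18/(7 * (q - 1)^4)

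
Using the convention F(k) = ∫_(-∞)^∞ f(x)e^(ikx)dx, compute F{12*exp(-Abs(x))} 24/(k^2 + 1)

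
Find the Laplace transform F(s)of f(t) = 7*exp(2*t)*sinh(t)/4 7/(4*((s - 2)^2-1))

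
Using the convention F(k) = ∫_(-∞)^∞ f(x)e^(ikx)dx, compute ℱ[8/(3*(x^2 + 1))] 8*pi*exp(-Abs(k))/3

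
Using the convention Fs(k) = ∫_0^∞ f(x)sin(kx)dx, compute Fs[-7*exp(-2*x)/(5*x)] -7*atan(k/2)/5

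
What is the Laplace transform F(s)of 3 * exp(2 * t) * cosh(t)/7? 3 * (s - 2)/(7 * ((s - 2)^2 - 1))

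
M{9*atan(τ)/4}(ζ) -9*pi*sec(pi*ζ/2)/(8*ζ)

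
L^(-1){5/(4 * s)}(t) 5/4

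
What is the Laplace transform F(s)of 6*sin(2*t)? 12/(s^2+4)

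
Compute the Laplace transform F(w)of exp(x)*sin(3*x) 3/((w - 1)^2+9)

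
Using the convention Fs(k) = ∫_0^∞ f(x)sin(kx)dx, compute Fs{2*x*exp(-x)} 4*k/(k^2+1)^2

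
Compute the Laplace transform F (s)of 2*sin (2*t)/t 2*atan (2/s)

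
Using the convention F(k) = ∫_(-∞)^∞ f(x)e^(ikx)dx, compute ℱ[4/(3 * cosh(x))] 4 * pi/(3 * cosh(pi * k/2))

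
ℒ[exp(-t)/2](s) 1/(2 * (s+1))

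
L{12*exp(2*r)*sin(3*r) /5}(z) 36/(5*((z - 2) ^2 + 9) ) 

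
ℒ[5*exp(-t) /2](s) 5/(2*(s + 1) ) 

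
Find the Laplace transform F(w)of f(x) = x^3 6/w^4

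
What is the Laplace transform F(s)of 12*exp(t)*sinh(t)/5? 12/(5*s*(s - 2))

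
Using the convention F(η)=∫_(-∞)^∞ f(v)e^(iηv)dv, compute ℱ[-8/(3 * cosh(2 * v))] -4 * pi/(3 * cosh(pi * η/4))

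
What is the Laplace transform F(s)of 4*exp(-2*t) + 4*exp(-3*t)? 4/(s + 2) + 4/(s + 3)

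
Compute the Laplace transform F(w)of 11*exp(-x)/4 11/(4*(w + 1))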